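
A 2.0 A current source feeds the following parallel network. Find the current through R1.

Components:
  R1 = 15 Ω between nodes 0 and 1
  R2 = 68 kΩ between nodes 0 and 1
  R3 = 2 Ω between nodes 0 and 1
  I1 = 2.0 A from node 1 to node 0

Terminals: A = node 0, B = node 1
All resistors sit directly between nodes 0 and 1, so they are in parallel and share one voltage V; the full source current 2 A splits among them.
1/R_par = 1/15 + 1/68000 + 1/2 = 0.5667 S  =>  R_par = 1.765 Ω
V = I × R_par = 2 × 1.765 = 3.529 V
I_R1 = V/R1 = 3.529/15 = 0.2353 A

Final answer: 0.2353 A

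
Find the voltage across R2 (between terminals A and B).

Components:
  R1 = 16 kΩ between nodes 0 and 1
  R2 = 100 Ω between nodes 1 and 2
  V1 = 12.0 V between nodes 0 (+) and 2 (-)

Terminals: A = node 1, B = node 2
R1 and R2 are in series across V1 (node 0 → node 1 → node 2), and the output A–B is taken across R2, so this is a voltage divider.
Series current: I = V1/(R1 + R2) = 12/(16000 + 100) = 12/16100 = 0.0007453 A
V_R2 = I × R2 = V1 × R2/(R1 + R2) = 12 × 100/16100 = 0.07453 V

Final answer: 0.07453 V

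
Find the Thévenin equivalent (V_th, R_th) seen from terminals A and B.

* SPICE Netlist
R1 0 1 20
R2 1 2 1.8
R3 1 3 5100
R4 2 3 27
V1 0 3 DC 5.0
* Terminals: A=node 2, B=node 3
Step 1 — V_th is the open-circuit voltage V_A - V_B (nothing connected across the terminals).
Nodal analysis, taking node 3 as the 0 V reference.
Source V1 fixes V_0 = 5 V.
KCL at each unknown node (sum of currents leaving = 0; resistances in Ω):
  Node 1: (V_1 - 5)/20 + (V_1 - V_2)/1.8 + (V_1 - 0)/5100 = 0
  Node 2: (V_2 - V_1)/1.8 + (V_2 - 0)/27 = 0
Collecting terms (coefficients in siemens):
  0.6058·V_1 - 0.5556·V_2 = 0.25
  0.5926·V_2 - 0.5556·V_1 = 0
Determinant D = (0.6058)(0.5926) - (-0.5556)(-0.5556) = 0.05032
V_1 = [(0.25)(0.5926) - (-0.5556)(0)]/D = 2.944 V
V_2 = [(0.6058)(0) - (0.25)(-0.5556)]/D = 2.76 V
V_th = V_2 - V_3 = 2.76 - 0 = 2.76 V
Step 2 — R_th: zero the source — replace V1 by a short circuit (node 3 merges into node 0) — and find the resistance seen between A (node 2) and B (node 0).
Reduce the network between node 2 (A) and node 0 (B) by series/parallel combination:
  Rp1 = R1 ‖ R3 (parallel, both between nodes 0 and 1) = 1/(1/20 + 1/5100) = 19.92 Ω
  Rs1 = R2 + Rp1 (series, joined only at node 1) = 1.8 + 19.92 = 21.72 Ω
  Rp2 = R4 ‖ Rs1 (parallel, both between nodes 0 and 2) = 1/(1/27 + 1/21.72) = 12.04 Ω
R_th = 12.04 Ω

Final answer: V_th = 2.76 V, R_th = 12.04 Ω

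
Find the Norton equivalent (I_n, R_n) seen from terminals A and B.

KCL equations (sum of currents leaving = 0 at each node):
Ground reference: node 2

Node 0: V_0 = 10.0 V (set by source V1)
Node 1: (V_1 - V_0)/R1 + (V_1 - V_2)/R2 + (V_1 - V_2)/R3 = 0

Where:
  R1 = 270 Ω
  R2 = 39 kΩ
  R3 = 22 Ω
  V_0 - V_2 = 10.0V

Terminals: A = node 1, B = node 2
Find the Thévenin equivalent first; then I_n = V_th/R_th and R_n = R_th.
Step 1 — V_th is the open-circuit voltage V_A - V_B (nothing connected across the terminals).
Nodal analysis, taking node 2 as the 0 V reference.
Source V1 fixes V_0 = 10 V.
KCL at each unknown node (sum of currents leaving = 0; resistances in Ω):
  Node 1: (V_1 - 10)/270 + (V_1 - 0)/39000 + (V_1 - 0)/22 = 0
Collecting terms: 0.04918 × V_1 = 0.03704  =>  V_1 = 0.753 V
V_th = V_1 - V_2 = 0.753 - 0 = 0.753 V
Step 2 — R_th: zero the source — replace V1 by a short circuit (node 2 merges into node 0) — and find the resistance seen between A (node 1) and B (node 0).
Reduce the network between node 1 (A) and node 0 (B) by series/parallel combination:
  Rp1 = R1 ‖ R2 ‖ R3 (parallel, all between nodes 0 and 1) = 1/(1/270 + 1/39000 + 1/22) = 20.33 Ω
R_th = 20.33 Ω
I_n = V_th/R_th = 0.753/20.33 = 0.03704 A, and R_n = R_th = 20.33 Ω

Final answer: I_n = 0.03704 A, R_n = 20.33 Ω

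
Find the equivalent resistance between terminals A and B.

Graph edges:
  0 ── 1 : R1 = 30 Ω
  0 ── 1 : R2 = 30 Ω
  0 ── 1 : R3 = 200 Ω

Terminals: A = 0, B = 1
Reduce the network between node 0 (A) and node 1 (B) by series/parallel combination:
  Rp1 = R1 ‖ R2 ‖ R3 (parallel, all between nodes 0 and 1) = 1/(1/30 + 1/30 + 1/200) = 13.95 Ω
R_eq = 13.95 Ω

Final answer: 13.95 Ω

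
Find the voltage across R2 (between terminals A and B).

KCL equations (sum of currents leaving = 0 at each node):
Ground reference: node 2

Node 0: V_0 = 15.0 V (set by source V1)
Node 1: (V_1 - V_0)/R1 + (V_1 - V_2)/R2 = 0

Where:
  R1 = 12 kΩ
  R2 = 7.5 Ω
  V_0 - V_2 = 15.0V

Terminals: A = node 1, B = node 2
R1 and R2 are in series across V1 (node 0 → node 1 → node 2), and the output A–B is taken across R2, so this is a voltage divider.
Series current: I = V1/(R1 + R2) = 15/(12000 + 7.5) = 15/12010 = 0.001249 A
V_R2 = I × R2 = V1 × R2/(R1 + R2) = 15 × 7.5/12010 = 0.009369 V

Final answer: 0.009369 V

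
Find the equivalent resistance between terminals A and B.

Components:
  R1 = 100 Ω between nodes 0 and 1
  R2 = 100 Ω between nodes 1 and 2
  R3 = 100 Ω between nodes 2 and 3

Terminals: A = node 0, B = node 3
Reduce the network between node 0 (A) and node 3 (B) by series/parallel combination:
  Rs1 = R1 + R2 (series, joined only at node 1) = 100 + 100 = 200 Ω
  Rs2 = R3 + Rs1 (series, joined only at node 2) = 100 + 200 = 300 Ω
R_eq = 300 Ω

Final answer: 300 Ω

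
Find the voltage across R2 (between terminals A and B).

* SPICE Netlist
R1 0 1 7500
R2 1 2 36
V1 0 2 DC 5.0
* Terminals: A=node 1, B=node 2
R1 and R2 are in series across V1 (node 0 → node 1 → node 2), and the output A–B is taken across R2, so this is a voltage divider.
Series current: I = V1/(R1 + R2) = 5/(7500 + 36) = 5/7536 = 0.0006635 A
V_R2 = I × R2 = V1 × R2/(R1 + R2) = 5 × 36/7536 = 0.02389 V

Final answer: 0.02389 V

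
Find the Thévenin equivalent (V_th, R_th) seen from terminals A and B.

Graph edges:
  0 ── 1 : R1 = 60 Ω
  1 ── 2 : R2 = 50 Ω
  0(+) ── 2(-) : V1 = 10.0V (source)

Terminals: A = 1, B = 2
Step 1 — V_th is the open-circuit voltage V_A - V_B (nothing connected across the terminals).
Nodal analysis, taking node 2 as the 0 V reference.
Source V1 fixes V_0 = 10 V.
KCL at each unknown node (sum of currents leaving = 0; resistances in Ω):
  Node 1: (V_1 - 10)/60 + (V_1 - 0)/50 = 0
Collecting terms: 0.03667 × V_1 = 0.1667  =>  V_1 = 4.545 V
V_th = V_1 - V_2 = 4.545 - 0 = 4.545 V
Step 2 — R_th: zero the source — replace V1 by a short circuit (node 2 merges into node 0) — and find the resistance seen between A (node 1) and B (node 0).
Reduce the network between node 1 (A) and node 0 (B) by series/parallel combination:
  Rp1 = R1 ‖ R2 (parallel, both between nodes 0 and 1) = 1/(1/60 + 1/50) = 27.27 Ω
R_th = 27.27 Ω

Final answer: V_th = 4.545 V, R_th = 27.27 Ω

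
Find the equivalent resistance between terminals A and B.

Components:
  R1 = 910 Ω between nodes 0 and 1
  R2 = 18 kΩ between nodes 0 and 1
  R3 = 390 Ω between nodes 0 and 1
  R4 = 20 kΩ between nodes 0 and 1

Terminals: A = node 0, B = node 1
Reduce the network between node 0 (A) and node 1 (B) by series/parallel combination:
  Rp1 = R1 ‖ R2 ‖ R3 ‖ R4 (parallel, all between nodes 0 and 1) = 1/(1/910 + 1/18000 + 1/390 + 1/20000) = 265.4 Ω
R_eq = 265.4 Ω

Final answer: 265.4 Ω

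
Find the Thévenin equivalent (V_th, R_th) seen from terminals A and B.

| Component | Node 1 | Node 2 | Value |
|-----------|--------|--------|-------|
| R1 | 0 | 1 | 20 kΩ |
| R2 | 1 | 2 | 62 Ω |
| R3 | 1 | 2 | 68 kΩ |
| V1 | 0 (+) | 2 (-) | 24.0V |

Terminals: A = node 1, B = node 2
Step 1 — V_th is the open-circuit voltage V_A - V_B (nothing connected across the terminals).
Nodal analysis, taking node 2 as the 0 V reference.
Source V1 fixes V_0 = 24 V.
KCL at each unknown node (sum of currents leaving = 0; resistances in Ω):
  Node 1: (V_1 - 24)/20000 + (V_1 - 0)/62 + (V_1 - 0)/68000 = 0
Collecting terms: 0.01619 × V_1 = 0.0012  =>  V_1 = 0.0741 V
V_th = V_1 - V_2 = 0.0741 - 0 = 0.0741 V
Step 2 — R_th: zero the source — replace V1 by a short circuit (node 2 merges into node 0) — and find the resistance seen between A (node 1) and B (node 0).
Reduce the network between node 1 (A) and node 0 (B) by series/parallel combination:
  Rp1 = R1 ‖ R2 ‖ R3 (parallel, all between nodes 0 and 1) = 1/(1/20000 + 1/62 + 1/68000) = 61.75 Ω
R_th = 61.75 Ω

Final answer: V_th = 0.0741 V, R_th = 61.75 Ω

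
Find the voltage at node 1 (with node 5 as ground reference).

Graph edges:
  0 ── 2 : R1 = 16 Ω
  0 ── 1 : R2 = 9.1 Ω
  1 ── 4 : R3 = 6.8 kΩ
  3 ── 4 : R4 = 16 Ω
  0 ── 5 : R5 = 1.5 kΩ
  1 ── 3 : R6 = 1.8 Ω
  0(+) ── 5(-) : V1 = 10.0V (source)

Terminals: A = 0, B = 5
Nodal analysis, taking node 5 as the 0 V reference.
Source V1 fixes V_0 = 10 V.
KCL at each unknown node (sum of currents leaving = 0; resistances in Ω):
  Node 1: (V_1 - 10)/9.1 + (V_1 - V_4)/6800 + (V_1 - V_3)/1.8 = 0
  Node 2: (V_2 - 10)/16 = 0
  Node 3: (V_3 - V_4)/16 + (V_3 - V_1)/1.8 = 0
  Node 4: (V_4 - V_1)/6800 + (V_4 - V_3)/16 = 0
Collecting terms (coefficients in siemens):
  0.6656·V_1 - 0.5556·V_3 - 0.0001471·V_4 = 1.099
  0.0625·V_2 = 0.625
  0.6181·V_3 - 0.5556·V_1 - 0.0625·V_4 = 0
  0.06265·V_4 - 0.0001471·V_1 - 0.0625·V_3 = 0
Solving these 4 simultaneous equations (Gaussian elimination) gives:
  V_1 = 10 V, V_2 = 10 V, V_3 = 10 V, V_4 = 10 V
The requested potential is V_1 = 10 V.

Final answer: V_1 = 10 V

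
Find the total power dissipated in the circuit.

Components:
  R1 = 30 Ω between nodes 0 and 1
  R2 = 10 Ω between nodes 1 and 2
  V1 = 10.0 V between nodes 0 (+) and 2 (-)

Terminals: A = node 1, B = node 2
Nodal analysis, taking node 2 as the 0 V reference.
Source V1 fixes V_0 = 10 V.
KCL at each unknown node (sum of currents leaving = 0; resistances in Ω):
  Node 1: (V_1 - 10)/30 + (V_1 - 0)/10 = 0
Collecting terms: 0.1333 × V_1 = 0.3333  =>  V_1 = 2.5 V
Power in each resistor, P = (ΔV)²/R:
  P_R1 = (10 - 2.5)²/30 = 1.875 W
  P_R2 = (2.5 - 0)²/10 = 0.625 W
P_total = P_R1 + P_R2 = 2.5 W

Final answer: 2.5 W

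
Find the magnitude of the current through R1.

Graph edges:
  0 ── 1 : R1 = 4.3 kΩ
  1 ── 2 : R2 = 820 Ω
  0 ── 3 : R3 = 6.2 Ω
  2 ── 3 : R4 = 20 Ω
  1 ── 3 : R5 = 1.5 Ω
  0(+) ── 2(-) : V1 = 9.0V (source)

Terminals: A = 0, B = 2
Nodal analysis, taking node 2 as the 0 V reference.
Source V1 fixes V_0 = 9 V.
KCL at each unknown node (sum of currents leaving = 0; resistances in Ω):
  Node 1: (V_1 - 9)/4300 + (V_1 - 0)/820 + (V_1 - V_3)/1.5 = 0
  Node 3: (V_3 - 9)/6.2 + (V_3 - 0)/20 + (V_3 - V_1)/1.5 = 0
Collecting terms (coefficients in siemens):
  0.6681·V_1 - 0.6667·V_3 = 0.002093
  0.878·V_3 - 0.6667·V_1 = 1.452
Determinant D = (0.6681)(0.878) - (-0.6667)(-0.6667) = 0.1421
V_1 = [(0.002093)(0.878) - (-0.6667)(1.452)]/D = 6.822 V
V_3 = [(0.6681)(1.452) - (0.002093)(-0.6667)]/D = 6.833 V
I_R1 = (V_0 - V_1)/R1 = (9 - 6.822)/4300 = 0.0005066 A
|I_R1| = 0.0005066 A

Final answer: |I_R1| = 0.0005066 A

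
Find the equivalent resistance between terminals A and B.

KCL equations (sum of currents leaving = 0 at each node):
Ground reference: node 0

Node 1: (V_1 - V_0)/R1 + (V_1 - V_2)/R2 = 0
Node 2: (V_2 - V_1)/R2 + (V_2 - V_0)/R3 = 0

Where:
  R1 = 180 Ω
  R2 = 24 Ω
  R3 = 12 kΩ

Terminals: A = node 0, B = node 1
Reduce the network between node 0 (A) and node 1 (B) by series/parallel combination:
  Rs1 = R3 + R2 (series, joined only at node 2) = 12000 + 24 = 12020 Ω
  Rp1 = R1 ‖ Rs1 (parallel, both between nodes 0 and 1) = 1/(1/180 + 1/12020) = 177.3 Ω
R_eq = 177.3 Ω

Final answer: 177.3 Ω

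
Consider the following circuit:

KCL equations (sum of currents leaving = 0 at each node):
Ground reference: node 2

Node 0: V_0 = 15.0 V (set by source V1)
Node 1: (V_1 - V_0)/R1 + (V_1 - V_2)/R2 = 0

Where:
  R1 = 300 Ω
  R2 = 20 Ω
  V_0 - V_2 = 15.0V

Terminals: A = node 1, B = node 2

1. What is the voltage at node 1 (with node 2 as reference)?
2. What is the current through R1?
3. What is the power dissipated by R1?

Nodal analysis, taking node 2 as the 0 V reference.
Source V1 fixes V_0 = 15 V.
KCL at each unknown node (sum of currents leaving = 0; resistances in Ω):
  Node 1: (V_1 - 15)/300 + (V_1 - 0)/20 = 0
Collecting terms: 0.05333 × V_1 = 0.05  =>  V_1 = 0.9375 V
Part 1:
  Read off the nodal solution: V_1 = 0.9375 V
Part 2:
  I_R1 = (V_0 - V_1)/R1 = (15 - 0.9375)/300 = 0.04688 A
  Magnitude: I_R1 = 0.04688 A
Part 3:
  I_R1 = (V_0 - V_1)/R1 = (15 - 0.9375)/300 = 0.04688 A
  P_R1 = I_R1² × R1 = (0.04688)² × 300 = 0.6592 W

Final answers:
1. V_1 = 0.9375 V
2. I_R1 = 0.04688 A
3. P_R1 = 0.6592 W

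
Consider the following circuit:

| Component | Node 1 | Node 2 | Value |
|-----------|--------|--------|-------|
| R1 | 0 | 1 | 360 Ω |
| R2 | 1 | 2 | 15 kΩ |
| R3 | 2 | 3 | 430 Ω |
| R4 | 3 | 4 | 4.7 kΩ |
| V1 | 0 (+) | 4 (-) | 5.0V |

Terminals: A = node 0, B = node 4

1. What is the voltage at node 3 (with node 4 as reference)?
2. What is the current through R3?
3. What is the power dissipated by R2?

Nodal analysis, taking node 4 as the 0 V reference.
Source V1 fixes V_0 = 5 V.
KCL at each unknown node (sum of currents leaving = 0; resistances in Ω):
  Node 1: (V_1 - 5)/360 + (V_1 - V_2)/15000 = 0
  Node 2: (V_2 - V_1)/15000 + (V_2 - V_3)/430 = 0
  Node 3: (V_3 - V_2)/430 + (V_3 - 0)/4700 = 0
Collecting terms (coefficients in siemens):
  0.002844·V_1 - 0.00006667·V_2 = 0.01389
  0.002392·V_2 - 0.00006667·V_1 - 0.002326·V_3 = 0
  0.002538·V_3 - 0.002326·V_2 = 0
Solving these 3 simultaneous equations (Gaussian elimination) gives:
  V_1 = 4.912 V, V_2 = 1.252 V, V_3 = 1.147 V
Part 1:
  Read off the nodal solution: V_3 = 1.147 V
Part 2:
  I_R3 = (V_2 - V_3)/R3 = (1.252 - 1.147)/430 = 0.000244 A
  Magnitude: I_R3 = 0.000244 A
Part 3:
  I_R2 = (V_1 - V_2)/R2 = (4.912 - 1.252)/15000 = 0.000244 A
  P_R2 = I_R2² × R2 = (0.000244)² × 15000 = 0.0008932 W

Final answers:
1. V_3 = 1.147 V
2. I_R3 = 0.000244 A
3. P_R2 = 0.0008932 W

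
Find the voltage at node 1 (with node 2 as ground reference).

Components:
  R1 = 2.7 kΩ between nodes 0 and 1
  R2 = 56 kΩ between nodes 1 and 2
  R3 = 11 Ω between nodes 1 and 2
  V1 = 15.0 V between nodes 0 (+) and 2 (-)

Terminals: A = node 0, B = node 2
Nodal analysis, taking node 2 as the 0 V reference.
Source V1 fixes V_0 = 15 V.
KCL at each unknown node (sum of currents leaving = 0; resistances in Ω):
  Node 1: (V_1 - 15)/2700 + (V_1 - 0)/56000 + (V_1 - 0)/11 = 0
Collecting terms: 0.0913 × V_1 = 0.005556  =>  V_1 = 0.06085 V
The requested potential is V_1 = 0.06085 V.

Final answer: V_1 = 0.06085 V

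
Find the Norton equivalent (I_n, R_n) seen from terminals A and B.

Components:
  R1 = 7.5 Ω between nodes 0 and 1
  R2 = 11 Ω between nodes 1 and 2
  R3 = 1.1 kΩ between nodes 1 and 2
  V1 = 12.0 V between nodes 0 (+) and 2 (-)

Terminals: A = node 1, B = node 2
Find the Thévenin equivalent first; then I_n = V_th/R_th and R_n = R_th.
Step 1 — V_th is the open-circuit voltage V_A - V_B (nothing connected across the terminals).
Nodal analysis, taking node 2 as the 0 V reference.
Source V1 fixes V_0 = 12 V.
KCL at each unknown node (sum of currents leaving = 0; resistances in Ω):
  Node 1: (V_1 - 12)/7.5 + (V_1 - 0)/11 + (V_1 - 0)/1100 = 0
Collecting terms: 0.2252 × V_1 = 1.6  =>  V_1 = 7.106 V
V_th = V_1 - V_2 = 7.106 - 0 = 7.106 V
Step 2 — R_th: zero the source — replace V1 by a short circuit (node 2 merges into node 0) — and find the resistance seen between A (node 1) and B (node 0).
Reduce the network between node 1 (A) and node 0 (B) by series/parallel combination:
  Rp1 = R1 ‖ R2 ‖ R3 (parallel, all between nodes 0 and 1) = 1/(1/7.5 + 1/11 + 1/1100) = 4.441 Ω
R_th = 4.441 Ω
I_n = V_th/R_th = 7.106/4.441 = 1.6 A, and R_n = R_th = 4.441 Ω

Final answer: I_n = 1.6 A, R_n = 4.441 Ω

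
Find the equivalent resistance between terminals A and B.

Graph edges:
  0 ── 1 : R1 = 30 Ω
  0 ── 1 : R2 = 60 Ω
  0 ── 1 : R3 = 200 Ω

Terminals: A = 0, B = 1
Reduce the network between node 0 (A) and node 1 (B) by series/parallel combination:
  Rp1 = R1 ‖ R2 ‖ R3 (parallel, all between nodes 0 and 1) = 1/(1/30 + 1/60 + 1/200) = 18.18 Ω
R_eq = 18.18 Ω

Final answer: 18.18 Ω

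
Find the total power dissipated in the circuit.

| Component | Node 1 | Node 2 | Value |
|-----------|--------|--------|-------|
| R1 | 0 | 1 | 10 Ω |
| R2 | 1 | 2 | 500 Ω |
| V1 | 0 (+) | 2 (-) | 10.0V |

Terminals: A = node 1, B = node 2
Nodal analysis, taking node 2 as the 0 V reference.
Source V1 fixes V_0 = 10 V.
KCL at each unknown node (sum of currents leaving = 0; resistances in Ω):
  Node 1: (V_1 - 10)/10 + (V_1 - 0)/500 = 0
Collecting terms: 0.102 × V_1 = 1  =>  V_1 = 9.804 V
Power in each resistor, P = (ΔV)²/R:
  P_R1 = (10 - 9.804)²/10 = 0.003845 W
  P_R2 = (9.804 - 0)²/500 = 0.1922 W
P_total = P_R1 + P_R2 = 0.1961 W

Final answer: 0.1961 W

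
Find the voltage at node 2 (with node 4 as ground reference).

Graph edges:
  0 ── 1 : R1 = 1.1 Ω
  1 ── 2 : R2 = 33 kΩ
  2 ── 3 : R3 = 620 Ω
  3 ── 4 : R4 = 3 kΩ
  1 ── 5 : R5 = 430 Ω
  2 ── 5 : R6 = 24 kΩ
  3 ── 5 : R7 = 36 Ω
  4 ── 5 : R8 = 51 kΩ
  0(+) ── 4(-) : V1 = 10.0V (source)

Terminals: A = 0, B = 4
Nodal analysis, taking node 4 as the 0 V reference.
Source V1 fixes V_0 = 10 V.
KCL at each unknown node (sum of currents leaving = 0; resistances in Ω):
  Node 1: (V_1 - 10)/1.1 + (V_1 - V_2)/33000 + (V_1 - V_5)/430 = 0
  Node 2: (V_2 - V_1)/33000 + (V_2 - V_3)/620 + (V_2 - V_5)/24000 = 0
  Node 3: (V_3 - V_2)/620 + (V_3 - 0)/3000 + (V_3 - V_5)/36 = 0
  Node 5: (V_5 - V_1)/430 + (V_5 - V_2)/24000 + (V_5 - V_3)/36 + (V_5 - 0)/51000 = 0
Collecting terms (coefficients in siemens):
  0.9114·V_1 - 0.0000303·V_2 - 0.002326·V_5 = 9.091
  0.001685·V_2 - 0.0000303·V_1 - 0.001613·V_3 - 0.00004167·V_5 = 0
  0.02972·V_3 - 0.001613·V_2 - 0.02778·V_5 = 0
  0.03016·V_5 - 0.002326·V_1 - 0.00004167·V_2 - 0.02778·V_3 = 0
Solving these 4 simultaneous equations (Gaussian elimination) gives:
  V_1 = 9.997 V, V_2 = 8.633 V, V_3 = 8.606 V, V_5 = 8.708 V
The requested potential is V_2 = 8.633 V.

Final answer: V_2 = 8.633 V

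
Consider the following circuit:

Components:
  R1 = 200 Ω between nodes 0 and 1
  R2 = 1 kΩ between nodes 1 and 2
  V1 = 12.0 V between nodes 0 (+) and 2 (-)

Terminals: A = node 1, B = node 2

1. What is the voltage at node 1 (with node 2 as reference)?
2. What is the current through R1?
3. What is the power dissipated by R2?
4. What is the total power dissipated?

Nodal analysis, taking node 2 as the 0 V reference.
Source V1 fixes V_0 = 12 V.
KCL at each unknown node (sum of currents leaving = 0; resistances in Ω):
  Node 1: (V_1 - 12)/200 + (V_1 - 0)/1000 = 0
Collecting terms: 0.006 × V_1 = 0.06  =>  V_1 = 10 V
Part 1:
  Read off the nodal solution: V_1 = 10 V
Part 2:
  I_R1 = (V_0 - V_1)/R1 = (12 - 10)/200 = 0.01 A
  Magnitude: I_R1 = 0.01 A
Part 3:
  I_R2 = (V_1 - V_2)/R2 = (10 - 0)/1000 = 0.01 A
  P_R2 = I_R2² × R2 = (0.01)² × 1000 = 0.1 W
Part 4:
  Power in each resistor, P = (ΔV)²/R:
    P_R1 = (12 - 10)²/200 = 0.02 W
    P_R2 = (10 - 0)²/1000 = 0.1 W
  P_total = P_R1 + P_R2 = 0.12 W

Final answers:
1. V_1 = 10 V
2. I_R1 = 0.01 A
3. P_R2 = 0.1 W
4. P_total = 0.12 W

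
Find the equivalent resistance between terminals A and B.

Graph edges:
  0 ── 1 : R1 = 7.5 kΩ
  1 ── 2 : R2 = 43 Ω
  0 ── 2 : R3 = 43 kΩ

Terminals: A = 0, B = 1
Reduce the network between node 0 (A) and node 1 (B) by series/parallel combination:
  Rs1 = R3 + R2 (series, joined only at node 2) = 43000 + 43 = 43040 Ω
  Rp1 = R1 ‖ Rs1 (parallel, both between nodes 0 and 1) = 1/(1/7500 + 1/43040) = 6387 Ω
R_eq = 6.387 kΩ

Final answer: 6.387 kΩ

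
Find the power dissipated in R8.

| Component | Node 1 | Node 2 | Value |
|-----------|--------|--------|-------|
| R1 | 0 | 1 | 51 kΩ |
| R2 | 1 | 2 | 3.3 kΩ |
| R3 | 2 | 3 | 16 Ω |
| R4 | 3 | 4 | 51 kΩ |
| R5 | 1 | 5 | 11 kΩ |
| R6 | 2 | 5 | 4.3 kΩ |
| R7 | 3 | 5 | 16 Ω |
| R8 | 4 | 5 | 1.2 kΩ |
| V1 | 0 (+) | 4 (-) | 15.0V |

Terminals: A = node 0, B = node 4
Nodal analysis, taking node 4 as the 0 V reference.
Source V1 fixes V_0 = 15 V.
KCL at each unknown node (sum of currents leaving = 0; resistances in Ω):
  Node 1: (V_1 - 15)/51000 + (V_1 - V_2)/3300 + (V_1 - V_5)/11000 = 0
  Node 2: (V_2 - V_1)/3300 + (V_2 - V_3)/16 + (V_2 - V_5)/4300 = 0
  Node 3: (V_3 - V_2)/16 + (V_3 - 0)/51000 + (V_3 - V_5)/16 = 0
  Node 5: (V_5 - V_1)/11000 + (V_5 - V_2)/4300 + (V_5 - V_3)/16 + (V_5 - 0)/1200 = 0
Collecting terms (coefficients in siemens):
  0.0004135·V_1 - 0.000303·V_2 - 0.00009091·V_5 = 0.0002941
  0.06304·V_2 - 0.000303·V_1 - 0.0625·V_3 - 0.0002326·V_5 = 0
  0.125·V_3 - 0.0625·V_2 - 0.0625·V_5 = 0
  0.06366·V_5 - 0.00009091·V_1 - 0.0002326·V_2 - 0.0625·V_3 = 0
Solving these 4 simultaneous equations (Gaussian elimination) gives:
  V_1 = 1.022 V, V_2 = 0.3278 V, V_3 = 0.3245 V, V_5 = 0.3213 V
I_R8 = (V_4 - V_5)/R8 = (0 - 0.3213)/1200 = -0.0002677 A
P_R8 = I_R8² × R8 = (-0.0002677)² × 1200 = 0.00008601 W

Final answer: 8.601e-05 W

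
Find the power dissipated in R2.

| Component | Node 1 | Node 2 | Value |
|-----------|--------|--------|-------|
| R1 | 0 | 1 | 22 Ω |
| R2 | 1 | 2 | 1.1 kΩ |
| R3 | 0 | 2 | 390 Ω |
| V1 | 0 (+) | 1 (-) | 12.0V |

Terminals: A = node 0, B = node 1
Nodal analysis, taking node 1 as the 0 V reference.
Source V1 fixes V_0 = 12 V.
KCL at each unknown node (sum of currents leaving = 0; resistances in Ω):
  Node 2: (V_2 - 0)/1100 + (V_2 - 12)/390 = 0
Collecting terms: 0.003473 × V_2 = 0.03077  =>  V_2 = 8.859 V
I_R2 = (V_1 - V_2)/R2 = (0 - 8.859)/1100 = -0.008054 A
P_R2 = I_R2² × R2 = (-0.008054)² × 1100 = 0.07135 W

Final answer: 0.07135 W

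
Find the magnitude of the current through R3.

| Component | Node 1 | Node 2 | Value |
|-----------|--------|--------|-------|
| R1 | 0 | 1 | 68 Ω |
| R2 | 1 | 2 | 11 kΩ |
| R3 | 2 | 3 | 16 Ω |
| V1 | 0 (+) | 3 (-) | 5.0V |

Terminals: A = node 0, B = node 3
Nodal analysis, taking node 3 as the 0 V reference.
Source V1 fixes V_0 = 5 V.
KCL at each unknown node (sum of currents leaving = 0; resistances in Ω):
  Node 1: (V_1 - 5)/68 + (V_1 - V_2)/11000 = 0
  Node 2: (V_2 - V_1)/11000 + (V_2 - 0)/16 = 0
Collecting terms (coefficients in siemens):
  0.0148·V_1 - 0.00009091·V_2 = 0.07353
  0.06259·V_2 - 0.00009091·V_1 = 0
Determinant D = (0.0148)(0.06259) - (-0.00009091)(-0.00009091) = 0.0009261
V_1 = [(0.07353)(0.06259) - (-0.00009091)(0)]/D = 4.969 V
V_2 = [(0.0148)(0) - (0.07353)(-0.00009091)]/D = 0.007218 V
I_R3 = (V_2 - V_3)/R3 = (0.007218 - 0)/16 = 0.0004511 A
|I_R3| = 0.0004511 A

Final answer: |I_R3| = 0.0004511 A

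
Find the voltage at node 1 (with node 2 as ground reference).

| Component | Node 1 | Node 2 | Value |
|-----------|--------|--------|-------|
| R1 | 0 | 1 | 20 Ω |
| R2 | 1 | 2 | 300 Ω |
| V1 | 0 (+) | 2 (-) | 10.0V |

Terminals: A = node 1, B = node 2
Nodal analysis, taking node 2 as the 0 V reference.
Source V1 fixes V_0 = 10 V.
KCL at each unknown node (sum of currents leaving = 0; resistances in Ω):
  Node 1: (V_1 - 10)/20 + (V_1 - 0)/300 = 0
Collecting terms: 0.05333 × V_1 = 0.5  =>  V_1 = 9.375 V
The requested potential is V_1 = 9.375 V.

Final answer: V_1 = 9.375 V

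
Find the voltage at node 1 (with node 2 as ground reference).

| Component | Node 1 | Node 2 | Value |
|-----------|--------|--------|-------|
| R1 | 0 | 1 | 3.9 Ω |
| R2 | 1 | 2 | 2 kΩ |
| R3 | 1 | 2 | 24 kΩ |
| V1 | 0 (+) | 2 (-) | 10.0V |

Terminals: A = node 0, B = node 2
Nodal analysis, taking node 2 as the 0 V reference.
Source V1 fixes V_0 = 10 V.
KCL at each unknown node (sum of currents leaving = 0; resistances in Ω):
  Node 1: (V_1 - 10)/3.9 + (V_1 - 0)/2000 + (V_1 - 0)/24000 = 0
Collecting terms: 0.257 × V_1 = 2.564  =>  V_1 = 9.979 V
The requested potential is V_1 = 9.979 V.

Final answer: V_1 = 9.979 V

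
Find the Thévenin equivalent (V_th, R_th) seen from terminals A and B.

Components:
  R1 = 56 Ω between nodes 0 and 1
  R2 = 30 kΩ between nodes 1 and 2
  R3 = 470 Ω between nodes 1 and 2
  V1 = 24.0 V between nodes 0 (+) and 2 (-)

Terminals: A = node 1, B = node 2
Step 1 — V_th is the open-circuit voltage V_A - V_B (nothing connected across the terminals).
Nodal analysis, taking node 2 as the 0 V reference.
Source V1 fixes V_0 = 24 V.
KCL at each unknown node (sum of currents leaving = 0; resistances in Ω):
  Node 1: (V_1 - 24)/56 + (V_1 - 0)/30000 + (V_1 - 0)/470 = 0
Collecting terms: 0.02002 × V_1 = 0.4286  =>  V_1 = 21.41 V
V_th = V_1 - V_2 = 21.41 - 0 = 21.41 V
Step 2 — R_th: zero the source — replace V1 by a short circuit (node 2 merges into node 0) — and find the resistance seen between A (node 1) and B (node 0).
Reduce the network between node 1 (A) and node 0 (B) by series/parallel combination:
  Rp1 = R1 ‖ R2 ‖ R3 (parallel, all between nodes 0 and 1) = 1/(1/56 + 1/30000 + 1/470) = 49.95 Ω
R_th = 49.95 Ω

Final answer: V_th = 21.41 V, R_th = 49.95 Ω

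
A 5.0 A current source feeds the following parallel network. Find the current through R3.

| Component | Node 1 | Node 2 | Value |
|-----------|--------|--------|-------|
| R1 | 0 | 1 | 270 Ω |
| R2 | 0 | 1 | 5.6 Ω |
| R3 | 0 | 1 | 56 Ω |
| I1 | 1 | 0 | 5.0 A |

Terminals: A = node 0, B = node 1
All resistors sit directly between nodes 0 and 1, so they are in parallel and share one voltage V; the full source current 5 A splits among them.
1/R_par = 1/270 + 1/5.6 + 1/56 = 0.2001 S  =>  R_par = 4.997 Ω
V = I × R_par = 5 × 4.997 = 24.98 V
I_R3 = V/R3 = 24.98/56 = 0.4461 A

Final answer: 0.4461 A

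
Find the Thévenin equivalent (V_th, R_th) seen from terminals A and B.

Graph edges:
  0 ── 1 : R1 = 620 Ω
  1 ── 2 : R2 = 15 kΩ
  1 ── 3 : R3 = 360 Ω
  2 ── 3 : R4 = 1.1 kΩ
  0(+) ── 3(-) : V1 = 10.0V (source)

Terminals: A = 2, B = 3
Step 1 — V_th is the open-circuit voltage V_A - V_B (nothing connected across the terminals).
Nodal analysis, taking node 3 as the 0 V reference.
Source V1 fixes V_0 = 10 V.
KCL at each unknown node (sum of currents leaving = 0; resistances in Ω):
  Node 1: (V_1 - 10)/620 + (V_1 - V_2)/15000 + (V_1 - 0)/360 = 0
  Node 2: (V_2 - V_1)/15000 + (V_2 - 0)/1100 = 0
Collecting terms (coefficients in siemens):
  0.004457·V_1 - 0.00006667·V_2 = 0.01613
  0.0009758·V_2 - 0.00006667·V_1 = 0
Determinant D = (0.004457)(0.0009758) - (-0.00006667)(-0.00006667) = 0.000004345
V_1 = [(0.01613)(0.0009758) - (-0.00006667)(0)]/D = 3.622 V
V_2 = [(0.004457)(0) - (0.01613)(-0.00006667)]/D = 0.2475 V
V_th = V_2 - V_3 = 0.2475 - 0 = 0.2475 V
Step 2 — R_th: zero the source — replace V1 by a short circuit (node 3 merges into node 0) — and find the resistance seen between A (node 2) and B (node 0).
Reduce the network between node 2 (A) and node 0 (B) by series/parallel combination:
  Rp1 = R1 ‖ R3 (parallel, both between nodes 0 and 1) = 1/(1/620 + 1/360) = 227.8 Ω
  Rs1 = R2 + Rp1 (series, joined only at node 1) = 15000 + 227.8 = 15230 Ω
  Rp2 = R4 ‖ Rs1 (parallel, both between nodes 0 and 2) = 1/(1/1100 + 1/15230) = 1026 Ω
R_th = 1.026 kΩ

Final answer: V_th = 0.2475 V, R_th = 1.026 kΩ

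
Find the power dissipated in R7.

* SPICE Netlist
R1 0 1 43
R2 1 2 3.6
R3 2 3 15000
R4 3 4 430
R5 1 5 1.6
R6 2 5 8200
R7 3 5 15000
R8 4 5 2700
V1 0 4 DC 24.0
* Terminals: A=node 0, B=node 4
Nodal analysis, taking node 4 as the 0 V reference.
Source V1 fixes V_0 = 24 V.
KCL at each unknown node (sum of currents leaving = 0; resistances in Ω):
  Node 1: (V_1 - 24)/43 + (V_1 - V_2)/3.6 + (V_1 - V_5)/1.6 = 0
  Node 2: (V_2 - V_1)/3.6 + (V_2 - V_3)/15000 + (V_2 - V_5)/8200 = 0
  Node 3: (V_3 - V_2)/15000 + (V_3 - 0)/430 + (V_3 - V_5)/15000 = 0
  Node 5: (V_5 - V_1)/1.6 + (V_5 - V_2)/8200 + (V_5 - V_3)/15000 + (V_5 - 0)/2700 = 0
Collecting terms (coefficients in siemens):
  0.926·V_1 - 0.2778·V_2 - 0.625·V_5 = 0.5581
  0.278·V_2 - 0.2778·V_1 - 0.00006667·V_3 - 0.000122·V_5 = 0
  0.002459·V_3 - 0.00006667·V_2 - 0.00006667·V_5 = 0
  0.6256·V_5 - 0.625·V_1 - 0.000122·V_2 - 0.00006667·V_3 = 0
Solving these 4 simultaneous equations (Gaussian elimination) gives:
  V_1 = 23.5 V, V_2 = 23.49 V, V_3 = 1.274 V, V_5 = 23.48 V
I_R7 = (V_3 - V_5)/R7 = (1.274 - 23.48)/15000 = -0.001481 A
P_R7 = I_R7² × R7 = (-0.001481)² × 15000 = 0.03288 W

Final answer: 0.03288 W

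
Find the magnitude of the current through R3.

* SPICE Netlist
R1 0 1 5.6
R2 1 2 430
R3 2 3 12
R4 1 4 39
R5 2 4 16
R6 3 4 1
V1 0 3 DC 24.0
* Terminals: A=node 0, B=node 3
Nodal analysis, taking node 3 as the 0 V reference.
Source V1 fixes V_0 = 24 V.
KCL at each unknown node (sum of currents leaving = 0; resistances in Ω):
  Node 1: (V_1 - 24)/5.6 + (V_1 - V_2)/430 + (V_1 - V_4)/39 = 0
  Node 2: (V_2 - V_1)/430 + (V_2 - 0)/12 + (V_2 - V_4)/16 = 0
  Node 4: (V_4 - V_1)/39 + (V_4 - V_2)/16 + (V_4 - 0)/1 = 0
Collecting terms (coefficients in siemens):
  0.2065·V_1 - 0.002326·V_2 - 0.02564·V_4 = 4.286
  0.1482·V_2 - 0.002326·V_1 - 0.0625·V_4 = 0
  1.088·V_4 - 0.02564·V_1 - 0.0625·V_2 = 0
Solving these 3 simultaneous equations (Gaussian elimination) gives:
  V_1 = 20.82 V, V_2 = 0.547 V, V_4 = 0.5221 V
I_R3 = (V_2 - V_3)/R3 = (0.547 - 0)/12 = 0.04559 A
|I_R3| = 0.04559 A

Final answer: |I_R3| = 0.04559 A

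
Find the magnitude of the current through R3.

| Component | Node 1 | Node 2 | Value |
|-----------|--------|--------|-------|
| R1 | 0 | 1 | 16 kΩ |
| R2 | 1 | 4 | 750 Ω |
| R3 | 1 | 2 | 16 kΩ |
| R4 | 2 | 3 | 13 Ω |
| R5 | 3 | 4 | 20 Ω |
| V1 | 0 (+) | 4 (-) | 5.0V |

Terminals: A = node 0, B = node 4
Nodal analysis, taking node 4 as the 0 V reference.
Source V1 fixes V_0 = 5 V.
KCL at each unknown node (sum of currents leaving = 0; resistances in Ω):
  Node 1: (V_1 - 5)/16000 + (V_1 - 0)/750 + (V_1 - V_2)/16000 = 0
  Node 2: (V_2 - V_1)/16000 + (V_2 - V_3)/13 = 0
  Node 3: (V_3 - V_2)/13 + (V_3 - 0)/20 = 0
Collecting terms (coefficients in siemens):
  0.001458·V_1 - 0.0000625·V_2 = 0.0003125
  0.07699·V_2 - 0.0000625·V_1 - 0.07692·V_3 = 0
  0.1269·V_3 - 0.07692·V_2 = 0
Solving these 3 simultaneous equations (Gaussian elimination) gives:
  V_1 = 0.2143 V, V_2 = 0.0004411 V, V_3 = 0.0002673 V
I_R3 = (V_1 - V_2)/R3 = (0.2143 - 0.0004411)/16000 = 0.00001337 A
|I_R3| = 0.00001337 A

Final answer: |I_R3| = 1.337e-05 A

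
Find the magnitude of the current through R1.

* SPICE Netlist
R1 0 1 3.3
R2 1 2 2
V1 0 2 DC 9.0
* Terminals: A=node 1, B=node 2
Nodal analysis, taking node 2 as the 0 V reference.
Source V1 fixes V_0 = 9 V.
KCL at each unknown node (sum of currents leaving = 0; resistances in Ω):
  Node 1: (V_1 - 9)/3.3 + (V_1 - 0)/2 = 0
Collecting terms: 0.803 × V_1 = 2.727  =>  V_1 = 3.396 V
I_R1 = (V_0 - V_1)/R1 = (9 - 3.396)/3.3 = 1.698 A
|I_R1| = 1.698 A

Final answer: |I_R1| = 1.698 A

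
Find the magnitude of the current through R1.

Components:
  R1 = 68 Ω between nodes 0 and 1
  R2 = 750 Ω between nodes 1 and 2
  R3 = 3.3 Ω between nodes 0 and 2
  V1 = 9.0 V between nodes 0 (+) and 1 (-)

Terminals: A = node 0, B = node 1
Nodal analysis, taking node 1 as the 0 V reference.
Source V1 fixes V_0 = 9 V.
KCL at each unknown node (sum of currents leaving = 0; resistances in Ω):
  Node 2: (V_2 - 0)/750 + (V_2 - 9)/3.3 = 0
Collecting terms: 0.3044 × V_2 = 2.727  =>  V_2 = 8.961 V
I_R1 = (V_0 - V_1)/R1 = (9 - 0)/68 = 0.1324 A
|I_R1| = 0.1324 A

Final answer: |I_R1| = 0.1324 A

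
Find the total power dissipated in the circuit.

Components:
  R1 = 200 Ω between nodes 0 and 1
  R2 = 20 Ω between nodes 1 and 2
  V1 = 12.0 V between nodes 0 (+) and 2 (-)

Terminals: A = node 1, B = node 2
Nodal analysis, taking node 2 as the 0 V reference.
Source V1 fixes V_0 = 12 V.
KCL at each unknown node (sum of currents leaving = 0; resistances in Ω):
  Node 1: (V_1 - 12)/200 + (V_1 - 0)/20 = 0
Collecting terms: 0.055 × V_1 = 0.06  =>  V_1 = 1.091 V
Power in each resistor, P = (ΔV)²/R:
  P_R1 = (12 - 1.091)²/200 = 0.595 W
  P_R2 = (1.091 - 0)²/20 = 0.0595 W
P_total = P_R1 + P_R2 = 0.6545 W

Final answer: 0.6545 W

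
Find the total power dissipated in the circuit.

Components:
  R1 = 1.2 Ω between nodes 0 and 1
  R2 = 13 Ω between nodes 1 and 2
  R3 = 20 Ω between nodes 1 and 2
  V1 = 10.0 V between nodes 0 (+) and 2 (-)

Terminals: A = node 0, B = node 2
Nodal analysis, taking node 2 as the 0 V reference.
Source V1 fixes V_0 = 10 V.
KCL at each unknown node (sum of currents leaving = 0; resistances in Ω):
  Node 1: (V_1 - 10)/1.2 + (V_1 - 0)/13 + (V_1 - 0)/20 = 0
Collecting terms: 0.9603 × V_1 = 8.333  =>  V_1 = 8.678 V
Power in each resistor, P = (ΔV)²/R:
  P_R1 = (10 - 8.678)²/1.2 = 1.456 W
  P_R2 = (8.678 - 0)²/13 = 5.793 W
  P_R3 = (8.678 - 0)²/20 = 3.766 W
P_total = P_R1 + P_R2 + P_R3 = 11.01 W

Final answer: 11.01 W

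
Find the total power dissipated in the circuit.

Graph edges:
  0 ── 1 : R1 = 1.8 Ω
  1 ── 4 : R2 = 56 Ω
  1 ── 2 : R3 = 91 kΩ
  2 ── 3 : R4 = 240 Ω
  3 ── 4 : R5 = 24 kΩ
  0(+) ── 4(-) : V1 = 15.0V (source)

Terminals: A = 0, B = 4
Nodal analysis, taking node 4 as the 0 V reference.
Source V1 fixes V_0 = 15 V.
KCL at each unknown node (sum of currents leaving = 0; resistances in Ω):
  Node 1: (V_1 - 15)/1.8 + (V_1 - 0)/56 + (V_1 - V_2)/91000 = 0
  Node 2: (V_2 - V_1)/91000 + (V_2 - V_3)/240 = 0
  Node 3: (V_3 - V_2)/240 + (V_3 - 0)/24000 = 0
Collecting terms (coefficients in siemens):
  0.5734·V_1 - 0.00001099·V_2 = 8.333
  0.004178·V_2 - 0.00001099·V_1 - 0.004167·V_3 = 0
  0.004208·V_3 - 0.004167·V_2 = 0
Solving these 3 simultaneous equations (Gaussian elimination) gives:
  V_1 = 14.53 V, V_2 = 3.057 V, V_3 = 3.027 V
Power in each resistor, P = (ΔV)²/R:
  P_R1 = (15 - 14.53)²/1.8 = 0.1213 W
  P_R2 = (14.53 - 0)²/56 = 3.771 W
  P_R3 = (14.53 - 3.057)²/91000 = 0.001447 W
  P_R4 = (3.057 - 3.027)²/240 = 0.000003817 W
  P_R5 = (3.027 - 0)²/24000 = 0.0003817 W
P_total = P_R1 + P_R2 + P_R3 + P_R4 + P_R5 = 3.895 W

Final answer: 3.895 W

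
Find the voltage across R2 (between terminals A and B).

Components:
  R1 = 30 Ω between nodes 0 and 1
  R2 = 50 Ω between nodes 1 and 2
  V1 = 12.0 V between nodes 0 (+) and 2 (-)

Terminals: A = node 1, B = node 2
R1 and R2 are in series across V1 (node 0 → node 1 → node 2), and the output A–B is taken across R2, so this is a voltage divider.
Series current: I = V1/(R1 + R2) = 12/(30 + 50) = 12/80 = 0.15 A
V_R2 = I × R2 = V1 × R2/(R1 + R2) = 12 × 50/80 = 7.5 V

Final answer: 7.5 V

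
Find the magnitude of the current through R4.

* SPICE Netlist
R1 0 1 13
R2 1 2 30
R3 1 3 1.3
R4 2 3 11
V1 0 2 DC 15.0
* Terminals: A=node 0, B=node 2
Nodal analysis, taking node 2 as the 0 V reference.
Source V1 fixes V_0 = 15 V.
KCL at each unknown node (sum of currents leaving = 0; resistances in Ω):
  Node 1: (V_1 - 15)/13 + (V_1 - 0)/30 + (V_1 - V_3)/1.3 = 0
  Node 3: (V_3 - V_1)/1.3 + (V_3 - 0)/11 = 0
Collecting terms (coefficients in siemens):
  0.8795·V_1 - 0.7692·V_3 = 1.154
  0.8601·V_3 - 0.7692·V_1 = 0
Determinant D = (0.8795)(0.8601) - (-0.7692)(-0.7692) = 0.1648
V_1 = [(1.154)(0.8601) - (-0.7692)(0)]/D = 6.024 V
V_3 = [(0.8795)(0) - (1.154)(-0.7692)]/D = 5.387 V
I_R4 = (V_2 - V_3)/R4 = (0 - 5.387)/11 = -0.4897 A
|I_R4| = 0.4897 A

Final answer: |I_R4| = 0.4897 A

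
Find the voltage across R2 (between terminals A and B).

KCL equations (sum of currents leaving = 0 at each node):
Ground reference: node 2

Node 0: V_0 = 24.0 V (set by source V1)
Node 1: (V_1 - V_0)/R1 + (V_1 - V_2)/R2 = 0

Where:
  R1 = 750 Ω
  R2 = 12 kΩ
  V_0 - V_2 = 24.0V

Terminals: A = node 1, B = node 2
R1 and R2 are in series across V1 (node 0 → node 1 → node 2), and the output A–B is taken across R2, so this is a voltage divider.
Series current: I = V1/(R1 + R2) = 24/(750 + 12000) = 24/12750 = 0.001882 A
V_R2 = I × R2 = V1 × R2/(R1 + R2) = 24 × 12000/12750 = 22.59 V

Final answer: 22.59 V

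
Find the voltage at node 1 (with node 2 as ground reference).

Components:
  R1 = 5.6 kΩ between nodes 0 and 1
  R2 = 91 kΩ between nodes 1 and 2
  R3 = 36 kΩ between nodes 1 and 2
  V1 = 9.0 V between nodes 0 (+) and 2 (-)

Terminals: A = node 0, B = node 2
Nodal analysis, taking node 2 as the 0 V reference.
Source V1 fixes V_0 = 9 V.
KCL at each unknown node (sum of currents leaving = 0; resistances in Ω):
  Node 1: (V_1 - 9)/5600 + (V_1 - 0)/91000 + (V_1 - 0)/36000 = 0
Collecting terms: 0.0002173 × V_1 = 0.001607  =>  V_1 = 7.395 V
The requested potential is V_1 = 7.395 V.

Final answer: V_1 = 7.395 V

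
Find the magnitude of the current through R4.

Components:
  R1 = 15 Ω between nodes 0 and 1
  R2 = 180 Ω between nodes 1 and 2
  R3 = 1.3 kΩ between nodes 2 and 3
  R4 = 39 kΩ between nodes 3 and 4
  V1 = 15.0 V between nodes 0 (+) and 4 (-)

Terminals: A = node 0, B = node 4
Nodal analysis, taking node 4 as the 0 V reference.
Source V1 fixes V_0 = 15 V.
KCL at each unknown node (sum of currents leaving = 0; resistances in Ω):
  Node 1: (V_1 - 15)/15 + (V_1 - V_2)/180 = 0
  Node 2: (V_2 - V_1)/180 + (V_2 - V_3)/1300 = 0
  Node 3: (V_3 - V_2)/1300 + (V_3 - 0)/39000 = 0
Collecting terms (coefficients in siemens):
  0.07222·V_1 - 0.005556·V_2 = 1
  0.006325·V_2 - 0.005556·V_1 - 0.0007692·V_3 = 0
  0.0007949·V_3 - 0.0007692·V_2 = 0
Solving these 3 simultaneous equations (Gaussian elimination) gives:
  V_1 = 14.99 V, V_2 = 14.93 V, V_3 = 14.45 V
I_R4 = (V_3 - V_4)/R4 = (14.45 - 0)/39000 = 0.0003704 A
|I_R4| = 0.0003704 A

Final answer: |I_R4| = 0.0003704 A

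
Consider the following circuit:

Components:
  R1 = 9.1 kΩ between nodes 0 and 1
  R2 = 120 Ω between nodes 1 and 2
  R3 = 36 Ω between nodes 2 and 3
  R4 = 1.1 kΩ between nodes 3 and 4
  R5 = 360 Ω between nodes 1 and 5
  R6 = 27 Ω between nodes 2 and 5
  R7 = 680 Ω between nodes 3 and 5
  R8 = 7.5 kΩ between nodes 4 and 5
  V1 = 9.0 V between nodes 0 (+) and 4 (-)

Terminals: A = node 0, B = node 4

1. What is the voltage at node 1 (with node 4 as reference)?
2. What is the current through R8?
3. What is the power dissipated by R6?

Nodal analysis, taking node 4 as the 0 V reference.
Source V1 fixes V_0 = 9 V.
KCL at each unknown node (sum of currents leaving = 0; resistances in Ω):
  Node 1: (V_1 - 9)/9100 + (V_1 - V_2)/120 + (V_1 - V_5)/360 = 0
  Node 2: (V_2 - V_1)/120 + (V_2 - V_3)/36 + (V_2 - V_5)/27 = 0
  Node 3: (V_3 - V_2)/36 + (V_3 - 0)/1100 + (V_3 - V_5)/680 = 0
  Node 5: (V_5 - V_1)/360 + (V_5 - V_2)/27 + (V_5 - V_3)/680 + (V_5 - 0)/7500 = 0
Collecting terms (coefficients in siemens):
  0.01122·V_1 - 0.008333·V_2 - 0.002778·V_5 = 0.000989
  0.07315·V_2 - 0.008333·V_1 - 0.02778·V_3 - 0.03704·V_5 = 0
  0.03016·V_3 - 0.02778·V_2 - 0.001471·V_5 = 0
  0.04142·V_5 - 0.002778·V_1 - 0.03704·V_2 - 0.001471·V_3 = 0
Solving these 4 simultaneous equations (Gaussian elimination) gives:
  V_1 = 0.9511 V, V_2 = 0.8711 V, V_3 = 0.8449 V, V_5 = 0.8727 V
Part 1:
  Read off the nodal solution: V_1 = 0.9511 V
Part 2:
  I_R8 = (V_4 - V_5)/R8 = (0 - 0.8727)/7500 = -0.0001164 A
  Magnitude: I_R8 = 0.0001164 A
Part 3:
  I_R6 = (V_2 - V_5)/R6 = (0.8711 - 0.8727)/27 = -0.00006046 A
  P_R6 = I_R6² × R6 = (-0.00006046)² × 27 = 0.00000009868 W

Final answers:
1. V_1 = 0.9511 V
2. I_R8 = 0.0001164 A
3. P_R6 = 9.868e-08 W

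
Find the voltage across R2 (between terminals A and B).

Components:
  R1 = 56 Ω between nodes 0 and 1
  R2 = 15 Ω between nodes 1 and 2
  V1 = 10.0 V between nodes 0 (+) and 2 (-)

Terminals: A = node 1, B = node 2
R1 and R2 are in series across V1 (node 0 → node 1 → node 2), and the output A–B is taken across R2, so this is a voltage divider.
Series current: I = V1/(R1 + R2) = 10/(56 + 15) = 10/71 = 0.1408 A
V_R2 = I × R2 = V1 × R2/(R1 + R2) = 10 × 15/71 = 2.113 V

Final answer: 2.113 V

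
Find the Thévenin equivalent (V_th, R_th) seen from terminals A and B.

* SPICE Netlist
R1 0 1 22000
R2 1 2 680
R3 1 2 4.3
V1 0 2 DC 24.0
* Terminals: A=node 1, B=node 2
Step 1 — V_th is the open-circuit voltage V_A - V_B (nothing connected across the terminals).
Nodal analysis, taking node 2 as the 0 V reference.
Source V1 fixes V_0 = 24 V.
KCL at each unknown node (sum of currents leaving = 0; resistances in Ω):
  Node 1: (V_1 - 24)/22000 + (V_1 - 0)/680 + (V_1 - 0)/4.3 = 0
Collecting terms: 0.2341 × V_1 = 0.001091  =>  V_1 = 0.004661 V
V_th = V_1 - V_2 = 0.004661 - 0 = 0.004661 V
Step 2 — R_th: zero the source — replace V1 by a short circuit (node 2 merges into node 0) — and find the resistance seen between A (node 1) and B (node 0).
Reduce the network between node 1 (A) and node 0 (B) by series/parallel combination:
  Rp1 = R1 ‖ R2 ‖ R3 (parallel, all between nodes 0 and 1) = 1/(1/22000 + 1/680 + 1/4.3) = 4.272 Ω
R_th = 4.272 Ω

Final answer: V_th = 0.004661 V, R_th = 4.272 Ω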